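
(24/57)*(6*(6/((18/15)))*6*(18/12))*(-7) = -15120/19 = -795.79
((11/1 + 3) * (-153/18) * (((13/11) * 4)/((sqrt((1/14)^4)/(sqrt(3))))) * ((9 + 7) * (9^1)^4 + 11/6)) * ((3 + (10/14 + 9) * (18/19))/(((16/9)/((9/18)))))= -33210620018667 * sqrt(3)/836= -68806795721.53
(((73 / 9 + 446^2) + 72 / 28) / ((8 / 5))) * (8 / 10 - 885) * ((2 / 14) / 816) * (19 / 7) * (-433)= 455822335211027 / 20151936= 22619282.59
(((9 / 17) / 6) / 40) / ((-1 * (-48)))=1 / 21760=0.00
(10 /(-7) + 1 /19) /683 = -183 /90839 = -0.00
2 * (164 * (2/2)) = 328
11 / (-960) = -11 / 960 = -0.01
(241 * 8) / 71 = 1928 / 71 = 27.15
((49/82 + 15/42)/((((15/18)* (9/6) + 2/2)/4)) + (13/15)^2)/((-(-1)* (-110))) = -1597/71750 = -0.02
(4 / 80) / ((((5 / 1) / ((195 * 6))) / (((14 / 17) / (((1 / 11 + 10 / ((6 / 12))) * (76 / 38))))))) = 693 / 2890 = 0.24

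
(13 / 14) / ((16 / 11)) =143 / 224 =0.64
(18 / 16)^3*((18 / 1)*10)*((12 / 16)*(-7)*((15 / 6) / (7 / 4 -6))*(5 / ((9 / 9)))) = 17222625 / 4352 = 3957.40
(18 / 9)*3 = 6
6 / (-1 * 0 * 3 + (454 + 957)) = 6 / 1411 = 0.00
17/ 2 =8.50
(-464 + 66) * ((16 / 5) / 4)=-1592 / 5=-318.40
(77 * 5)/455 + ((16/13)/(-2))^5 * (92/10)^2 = -61482813/9282325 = -6.62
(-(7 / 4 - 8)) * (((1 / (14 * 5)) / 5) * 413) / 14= 0.53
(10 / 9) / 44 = 5 / 198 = 0.03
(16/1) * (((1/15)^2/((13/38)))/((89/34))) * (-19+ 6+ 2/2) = -0.95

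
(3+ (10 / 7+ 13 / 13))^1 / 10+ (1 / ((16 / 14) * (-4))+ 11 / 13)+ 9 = 148079 / 14560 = 10.17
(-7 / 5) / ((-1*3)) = 7 / 15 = 0.47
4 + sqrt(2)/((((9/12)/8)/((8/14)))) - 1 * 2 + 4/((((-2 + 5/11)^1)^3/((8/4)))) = -822/4913 + 128 * sqrt(2)/21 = 8.45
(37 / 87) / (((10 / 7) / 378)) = 16317 / 145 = 112.53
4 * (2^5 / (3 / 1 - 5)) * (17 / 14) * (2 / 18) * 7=-60.44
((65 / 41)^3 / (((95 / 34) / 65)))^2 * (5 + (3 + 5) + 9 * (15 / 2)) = 1186097959919031250 / 1714787631001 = 691687.96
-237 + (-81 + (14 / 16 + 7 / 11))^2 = 47094697 / 7744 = 6081.44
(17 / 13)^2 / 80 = 289 / 13520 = 0.02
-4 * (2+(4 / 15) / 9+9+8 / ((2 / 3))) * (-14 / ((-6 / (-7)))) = 1504.60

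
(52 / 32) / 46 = 13 / 368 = 0.04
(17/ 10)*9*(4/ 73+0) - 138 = -50064/ 365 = -137.16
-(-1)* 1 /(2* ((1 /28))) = 14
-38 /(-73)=38 /73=0.52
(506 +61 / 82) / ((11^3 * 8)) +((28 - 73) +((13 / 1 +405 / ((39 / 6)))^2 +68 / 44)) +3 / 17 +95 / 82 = 14120900485649 / 2508519728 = 5629.18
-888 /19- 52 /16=-3799 /76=-49.99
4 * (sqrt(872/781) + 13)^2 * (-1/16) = -49.40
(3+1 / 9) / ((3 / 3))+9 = 109 / 9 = 12.11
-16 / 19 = -0.84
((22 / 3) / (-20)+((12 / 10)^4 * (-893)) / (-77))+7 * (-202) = -401454407 / 288750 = -1390.32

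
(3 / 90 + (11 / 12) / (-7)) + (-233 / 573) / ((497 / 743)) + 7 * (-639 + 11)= -25041963901 / 5695620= -4396.71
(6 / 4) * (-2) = -3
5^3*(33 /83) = 4125 /83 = 49.70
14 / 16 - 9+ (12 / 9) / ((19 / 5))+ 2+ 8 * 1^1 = 1015 / 456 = 2.23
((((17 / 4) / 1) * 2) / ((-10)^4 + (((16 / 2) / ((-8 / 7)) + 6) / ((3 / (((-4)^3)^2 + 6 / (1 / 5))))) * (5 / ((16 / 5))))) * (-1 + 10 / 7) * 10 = 1224 / 263795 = 0.00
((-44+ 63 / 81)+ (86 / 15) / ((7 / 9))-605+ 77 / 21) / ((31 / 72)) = -1605704 / 1085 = -1479.91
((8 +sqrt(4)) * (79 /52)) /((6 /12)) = 395 /13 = 30.38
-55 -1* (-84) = 29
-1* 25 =-25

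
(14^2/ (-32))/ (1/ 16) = -98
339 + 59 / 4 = 1415 / 4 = 353.75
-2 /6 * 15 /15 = -1 /3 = -0.33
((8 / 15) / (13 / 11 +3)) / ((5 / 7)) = 308 / 1725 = 0.18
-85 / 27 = -3.15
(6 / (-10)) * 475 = -285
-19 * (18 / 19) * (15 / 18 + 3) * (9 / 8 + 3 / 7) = -6003 / 56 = -107.20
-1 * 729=-729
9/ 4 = 2.25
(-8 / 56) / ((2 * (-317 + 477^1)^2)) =-1 / 358400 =-0.00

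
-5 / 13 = -0.38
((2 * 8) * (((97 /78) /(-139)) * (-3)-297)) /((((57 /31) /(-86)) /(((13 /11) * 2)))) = 525294.84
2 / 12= 1 / 6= 0.17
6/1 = 6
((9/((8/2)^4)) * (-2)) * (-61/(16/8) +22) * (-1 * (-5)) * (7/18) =595/512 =1.16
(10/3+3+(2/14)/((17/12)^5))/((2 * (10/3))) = 189587477/198779980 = 0.95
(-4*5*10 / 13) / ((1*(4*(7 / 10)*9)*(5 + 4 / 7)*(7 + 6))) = -500 / 59319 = -0.01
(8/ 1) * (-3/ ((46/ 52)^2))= -16224/ 529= -30.67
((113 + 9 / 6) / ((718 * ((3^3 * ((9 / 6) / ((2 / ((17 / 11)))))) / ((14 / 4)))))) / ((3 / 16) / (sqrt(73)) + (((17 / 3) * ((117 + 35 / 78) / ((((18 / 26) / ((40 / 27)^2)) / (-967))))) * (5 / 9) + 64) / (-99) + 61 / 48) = 8058908687418678380751999 / 5173924809923540138852521368104 -1807769046087318699 * sqrt(73) / 5173924809923540138852521368104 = 0.00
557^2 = 310249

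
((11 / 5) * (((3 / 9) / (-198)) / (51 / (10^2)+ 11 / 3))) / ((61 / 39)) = -130 / 229299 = -0.00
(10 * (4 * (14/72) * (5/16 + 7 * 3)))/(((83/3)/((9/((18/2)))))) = 5.99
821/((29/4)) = 3284/29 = 113.24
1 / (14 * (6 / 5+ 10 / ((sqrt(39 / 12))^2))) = 65 / 3892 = 0.02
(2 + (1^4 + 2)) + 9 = 14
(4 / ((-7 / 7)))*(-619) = 2476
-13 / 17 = -0.76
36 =36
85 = 85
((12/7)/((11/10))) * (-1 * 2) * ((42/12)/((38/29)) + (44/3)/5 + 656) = -430988/209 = -2062.14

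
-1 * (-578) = 578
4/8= 1/2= 0.50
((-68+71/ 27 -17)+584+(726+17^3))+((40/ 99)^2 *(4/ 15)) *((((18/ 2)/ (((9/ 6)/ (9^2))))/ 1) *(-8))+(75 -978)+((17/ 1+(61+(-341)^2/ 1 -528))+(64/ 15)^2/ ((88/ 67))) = 9875588357/ 81675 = 120913.23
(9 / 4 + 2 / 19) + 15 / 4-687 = -12937 / 19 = -680.89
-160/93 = -1.72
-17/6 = -2.83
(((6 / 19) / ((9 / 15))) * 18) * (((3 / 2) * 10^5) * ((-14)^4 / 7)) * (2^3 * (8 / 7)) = 1354752000000 / 19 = 71302736842.11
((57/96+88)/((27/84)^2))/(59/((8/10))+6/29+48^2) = 99470/275843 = 0.36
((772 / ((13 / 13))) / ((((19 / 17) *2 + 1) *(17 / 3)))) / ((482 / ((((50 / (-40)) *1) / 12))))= -193 / 21208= -0.01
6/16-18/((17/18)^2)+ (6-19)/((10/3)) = -274029/11560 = -23.70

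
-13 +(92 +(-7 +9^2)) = 153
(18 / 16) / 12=3 / 32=0.09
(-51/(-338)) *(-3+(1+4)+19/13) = 2295/4394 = 0.52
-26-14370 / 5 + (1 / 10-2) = -29019 / 10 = -2901.90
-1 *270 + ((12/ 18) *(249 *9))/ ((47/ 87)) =117288/ 47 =2495.49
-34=-34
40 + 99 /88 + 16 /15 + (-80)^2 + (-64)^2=1264583 /120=10538.19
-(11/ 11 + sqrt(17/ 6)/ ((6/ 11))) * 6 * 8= -44 * sqrt(102)/ 3 -48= -196.13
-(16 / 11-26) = 270 / 11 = 24.55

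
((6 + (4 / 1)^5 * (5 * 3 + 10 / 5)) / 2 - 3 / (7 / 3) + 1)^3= 226389874898123 / 343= 660028789790.45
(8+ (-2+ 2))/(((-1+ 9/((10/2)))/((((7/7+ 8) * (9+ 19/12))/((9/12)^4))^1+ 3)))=82090/27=3040.37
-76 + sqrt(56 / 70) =-76 + 2*sqrt(5) / 5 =-75.11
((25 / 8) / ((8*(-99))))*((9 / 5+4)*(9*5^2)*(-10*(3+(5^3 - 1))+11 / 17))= 78223875 / 11968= 6536.09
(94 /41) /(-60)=-47 /1230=-0.04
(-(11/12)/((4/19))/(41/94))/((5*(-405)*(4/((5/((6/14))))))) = 68761/4782240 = 0.01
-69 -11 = -80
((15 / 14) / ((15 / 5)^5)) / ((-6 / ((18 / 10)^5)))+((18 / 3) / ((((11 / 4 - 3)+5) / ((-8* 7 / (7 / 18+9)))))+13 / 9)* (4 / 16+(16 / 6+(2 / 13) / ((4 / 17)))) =-214563661349 / 9861783750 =-21.76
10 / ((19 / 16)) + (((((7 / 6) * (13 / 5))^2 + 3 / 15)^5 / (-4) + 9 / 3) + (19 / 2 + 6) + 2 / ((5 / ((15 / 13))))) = -10694418418108869020347 / 583404120000000000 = -18331.06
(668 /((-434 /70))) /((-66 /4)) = 6680 /1023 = 6.53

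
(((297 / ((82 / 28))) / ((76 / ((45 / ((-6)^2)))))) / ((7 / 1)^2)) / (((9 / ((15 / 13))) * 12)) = 825 / 2268448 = 0.00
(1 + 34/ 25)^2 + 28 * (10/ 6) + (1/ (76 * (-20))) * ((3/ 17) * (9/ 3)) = 506166049/ 9690000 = 52.24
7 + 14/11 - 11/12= 971/132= 7.36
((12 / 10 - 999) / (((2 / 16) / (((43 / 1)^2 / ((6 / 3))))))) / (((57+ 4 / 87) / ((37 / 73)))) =-118776735036 / 1811495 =-65568.35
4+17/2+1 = 27/2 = 13.50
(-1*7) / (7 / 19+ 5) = -133 / 102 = -1.30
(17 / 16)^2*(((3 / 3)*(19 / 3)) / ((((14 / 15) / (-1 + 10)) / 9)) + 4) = 2240039 / 3584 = 625.01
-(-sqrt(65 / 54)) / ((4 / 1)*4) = sqrt(390) / 288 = 0.07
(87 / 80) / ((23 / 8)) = 87 / 230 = 0.38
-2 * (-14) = 28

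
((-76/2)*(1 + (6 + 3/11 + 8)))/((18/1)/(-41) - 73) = 261744/33121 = 7.90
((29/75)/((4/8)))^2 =3364/5625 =0.60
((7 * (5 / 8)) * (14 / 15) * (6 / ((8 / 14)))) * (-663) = -227409 / 8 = -28426.12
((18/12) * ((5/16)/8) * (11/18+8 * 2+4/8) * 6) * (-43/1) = -16555/64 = -258.67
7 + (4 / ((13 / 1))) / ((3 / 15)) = 111 / 13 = 8.54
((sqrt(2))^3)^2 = 8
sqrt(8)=2 * sqrt(2)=2.83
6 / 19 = 0.32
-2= -2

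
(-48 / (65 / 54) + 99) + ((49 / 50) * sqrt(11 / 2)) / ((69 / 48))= 196 * sqrt(22) / 575 + 3843 / 65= 60.72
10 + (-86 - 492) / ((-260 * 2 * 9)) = 23689 / 2340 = 10.12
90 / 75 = 6 / 5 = 1.20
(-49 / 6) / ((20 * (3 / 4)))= -49 / 90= -0.54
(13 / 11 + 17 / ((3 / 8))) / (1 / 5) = 7675 / 33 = 232.58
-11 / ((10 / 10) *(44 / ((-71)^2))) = -5041 / 4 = -1260.25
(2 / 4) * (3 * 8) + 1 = 13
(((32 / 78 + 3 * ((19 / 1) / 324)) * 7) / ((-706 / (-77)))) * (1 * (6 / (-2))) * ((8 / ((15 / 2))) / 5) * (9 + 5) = -12420716 / 3097575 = -4.01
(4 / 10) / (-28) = -1 / 70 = -0.01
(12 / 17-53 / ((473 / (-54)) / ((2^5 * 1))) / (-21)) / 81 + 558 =847860194 / 1519749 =557.89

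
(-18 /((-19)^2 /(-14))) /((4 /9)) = 567 /361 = 1.57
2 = 2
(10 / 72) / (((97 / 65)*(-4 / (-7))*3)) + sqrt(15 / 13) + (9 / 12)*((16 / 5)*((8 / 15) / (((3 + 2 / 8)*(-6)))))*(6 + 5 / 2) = -6859217 / 13618800 + sqrt(195) / 13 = 0.57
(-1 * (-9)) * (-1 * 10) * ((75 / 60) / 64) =-225 / 128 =-1.76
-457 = -457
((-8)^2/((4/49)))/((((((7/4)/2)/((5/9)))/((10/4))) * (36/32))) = 89600/81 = 1106.17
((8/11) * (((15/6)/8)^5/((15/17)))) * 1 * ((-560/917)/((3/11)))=-53125/9658368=-0.01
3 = 3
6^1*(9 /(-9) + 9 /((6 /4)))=30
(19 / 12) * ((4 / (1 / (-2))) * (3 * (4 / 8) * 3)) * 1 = -57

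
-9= -9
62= 62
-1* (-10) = 10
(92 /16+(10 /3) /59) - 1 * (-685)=489091 /708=690.81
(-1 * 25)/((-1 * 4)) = 25/4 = 6.25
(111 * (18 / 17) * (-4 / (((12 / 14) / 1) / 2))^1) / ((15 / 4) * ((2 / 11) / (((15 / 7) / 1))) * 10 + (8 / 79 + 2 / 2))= -8102556 / 31637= -256.11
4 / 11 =0.36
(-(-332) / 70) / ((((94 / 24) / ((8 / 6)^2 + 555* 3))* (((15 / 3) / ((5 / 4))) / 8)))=2845904 / 705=4036.74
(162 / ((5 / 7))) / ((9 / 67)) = 8442 / 5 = 1688.40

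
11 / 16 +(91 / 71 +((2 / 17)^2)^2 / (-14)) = 1307846251 / 664158992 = 1.97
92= 92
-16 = -16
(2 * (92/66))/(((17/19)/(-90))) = -52440/187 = -280.43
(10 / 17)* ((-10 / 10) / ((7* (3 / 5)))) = -50 / 357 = -0.14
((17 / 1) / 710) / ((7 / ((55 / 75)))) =187 / 74550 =0.00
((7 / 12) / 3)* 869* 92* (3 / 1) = 46636.33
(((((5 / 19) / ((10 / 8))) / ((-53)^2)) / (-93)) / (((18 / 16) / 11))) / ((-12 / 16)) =1408 / 134014581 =0.00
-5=-5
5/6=0.83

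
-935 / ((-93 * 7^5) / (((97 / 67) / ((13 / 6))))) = 181390 / 453805807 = 0.00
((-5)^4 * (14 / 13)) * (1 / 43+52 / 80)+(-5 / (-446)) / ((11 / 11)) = 56490085 / 124657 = 453.16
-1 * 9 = -9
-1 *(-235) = 235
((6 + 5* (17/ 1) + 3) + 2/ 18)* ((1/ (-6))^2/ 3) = 0.87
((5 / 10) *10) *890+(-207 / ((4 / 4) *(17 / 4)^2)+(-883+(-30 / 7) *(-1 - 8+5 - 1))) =7236207 / 2023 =3576.97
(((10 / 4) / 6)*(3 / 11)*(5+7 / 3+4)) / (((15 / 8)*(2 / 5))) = 170 / 99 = 1.72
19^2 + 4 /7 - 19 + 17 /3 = 7313 /21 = 348.24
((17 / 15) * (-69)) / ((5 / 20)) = -1564 / 5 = -312.80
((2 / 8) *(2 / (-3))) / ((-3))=1 / 18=0.06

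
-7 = -7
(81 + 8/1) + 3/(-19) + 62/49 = 83890/931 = 90.11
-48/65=-0.74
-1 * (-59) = 59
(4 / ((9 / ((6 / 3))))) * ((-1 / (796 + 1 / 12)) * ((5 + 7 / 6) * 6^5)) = -511488 / 9553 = -53.54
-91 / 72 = -1.26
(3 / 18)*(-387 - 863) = -208.33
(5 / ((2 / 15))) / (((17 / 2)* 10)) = 15 / 34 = 0.44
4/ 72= 1/ 18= 0.06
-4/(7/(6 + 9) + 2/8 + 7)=-0.52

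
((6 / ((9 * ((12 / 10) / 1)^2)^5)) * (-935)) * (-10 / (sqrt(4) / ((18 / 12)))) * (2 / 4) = 0.06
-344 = -344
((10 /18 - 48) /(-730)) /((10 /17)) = 7259 /65700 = 0.11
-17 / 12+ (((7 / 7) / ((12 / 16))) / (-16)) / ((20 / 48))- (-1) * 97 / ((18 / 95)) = 91859 / 180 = 510.33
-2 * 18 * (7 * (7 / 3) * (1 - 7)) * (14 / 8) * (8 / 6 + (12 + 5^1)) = 113190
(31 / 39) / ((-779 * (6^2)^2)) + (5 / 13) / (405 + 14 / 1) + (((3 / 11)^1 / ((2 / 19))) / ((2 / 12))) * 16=248.73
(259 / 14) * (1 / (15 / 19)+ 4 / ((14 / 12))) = 86.86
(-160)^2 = 25600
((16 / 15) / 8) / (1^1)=2 / 15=0.13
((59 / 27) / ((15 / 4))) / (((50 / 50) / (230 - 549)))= -185.89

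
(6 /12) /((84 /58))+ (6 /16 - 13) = -2063 /168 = -12.28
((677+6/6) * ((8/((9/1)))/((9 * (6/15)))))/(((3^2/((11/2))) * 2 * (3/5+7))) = 31075/4617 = 6.73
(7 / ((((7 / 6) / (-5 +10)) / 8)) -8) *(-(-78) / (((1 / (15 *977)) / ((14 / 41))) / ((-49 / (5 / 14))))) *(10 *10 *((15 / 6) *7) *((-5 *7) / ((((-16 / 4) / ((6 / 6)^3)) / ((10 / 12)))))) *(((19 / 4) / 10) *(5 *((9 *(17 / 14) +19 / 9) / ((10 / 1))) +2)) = -157830806864924375 / 246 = -641588645792375.51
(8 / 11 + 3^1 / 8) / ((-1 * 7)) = -97 / 616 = -0.16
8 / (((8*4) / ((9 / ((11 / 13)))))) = 117 / 44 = 2.66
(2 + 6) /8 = 1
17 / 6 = 2.83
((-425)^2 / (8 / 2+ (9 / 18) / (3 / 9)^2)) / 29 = 21250 / 29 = 732.76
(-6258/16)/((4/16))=-3129/2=-1564.50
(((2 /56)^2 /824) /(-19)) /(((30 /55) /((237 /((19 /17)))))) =-14773 /466423552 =-0.00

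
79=79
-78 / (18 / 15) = -65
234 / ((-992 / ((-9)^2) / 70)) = -331695 / 248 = -1337.48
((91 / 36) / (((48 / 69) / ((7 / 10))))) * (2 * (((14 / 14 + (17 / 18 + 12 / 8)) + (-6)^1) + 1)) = -7.91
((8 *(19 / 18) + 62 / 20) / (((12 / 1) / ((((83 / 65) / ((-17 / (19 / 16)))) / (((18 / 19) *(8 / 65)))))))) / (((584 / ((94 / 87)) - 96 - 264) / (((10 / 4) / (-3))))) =0.00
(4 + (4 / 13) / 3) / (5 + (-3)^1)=80 / 39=2.05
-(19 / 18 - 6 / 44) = -91 / 99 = -0.92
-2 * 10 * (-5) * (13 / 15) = 260 / 3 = 86.67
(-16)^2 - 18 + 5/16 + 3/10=19089/80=238.61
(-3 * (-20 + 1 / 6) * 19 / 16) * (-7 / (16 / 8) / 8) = -15827 / 512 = -30.91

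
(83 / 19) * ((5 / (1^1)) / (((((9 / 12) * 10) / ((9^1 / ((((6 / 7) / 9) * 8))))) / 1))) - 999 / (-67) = 502191 / 10184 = 49.31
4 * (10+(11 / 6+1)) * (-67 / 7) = -1474 / 3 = -491.33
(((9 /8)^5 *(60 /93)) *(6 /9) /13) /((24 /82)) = 0.20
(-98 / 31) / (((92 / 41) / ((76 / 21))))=-10906 / 2139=-5.10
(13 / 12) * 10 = 65 / 6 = 10.83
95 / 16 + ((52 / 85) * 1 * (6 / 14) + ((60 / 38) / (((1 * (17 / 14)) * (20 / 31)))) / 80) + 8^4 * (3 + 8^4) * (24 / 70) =52060950301 / 9044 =5756407.60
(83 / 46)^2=6889 / 2116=3.26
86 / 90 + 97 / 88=8149 / 3960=2.06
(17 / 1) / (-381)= -17 / 381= -0.04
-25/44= -0.57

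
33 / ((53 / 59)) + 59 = 5074 / 53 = 95.74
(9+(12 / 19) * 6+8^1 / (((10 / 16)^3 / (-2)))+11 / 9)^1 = -51.52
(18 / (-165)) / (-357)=2 / 6545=0.00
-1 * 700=-700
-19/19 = -1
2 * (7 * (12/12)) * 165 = 2310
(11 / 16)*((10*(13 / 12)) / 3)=715 / 288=2.48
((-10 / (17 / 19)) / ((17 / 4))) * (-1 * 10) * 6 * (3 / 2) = 68400 / 289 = 236.68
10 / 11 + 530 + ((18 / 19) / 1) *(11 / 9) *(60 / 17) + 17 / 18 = 34275521 / 63954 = 535.94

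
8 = 8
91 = 91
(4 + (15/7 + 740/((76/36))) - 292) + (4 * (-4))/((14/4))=7993/133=60.10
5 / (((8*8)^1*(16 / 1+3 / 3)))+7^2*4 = 213253 / 1088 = 196.00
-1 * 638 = -638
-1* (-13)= 13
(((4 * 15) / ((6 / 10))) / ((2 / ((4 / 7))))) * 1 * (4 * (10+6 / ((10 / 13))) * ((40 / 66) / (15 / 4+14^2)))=6.17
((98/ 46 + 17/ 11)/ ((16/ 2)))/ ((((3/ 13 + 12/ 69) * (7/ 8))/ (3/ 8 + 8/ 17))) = 695175/ 633556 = 1.10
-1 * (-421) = 421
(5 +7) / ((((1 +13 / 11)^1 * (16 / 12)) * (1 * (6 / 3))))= 33 / 16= 2.06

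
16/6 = 8/3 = 2.67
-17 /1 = -17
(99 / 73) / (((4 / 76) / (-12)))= -22572 / 73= -309.21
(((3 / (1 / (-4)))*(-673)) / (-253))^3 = -526731062976 / 16194277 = -32525.75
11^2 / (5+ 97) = 121 / 102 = 1.19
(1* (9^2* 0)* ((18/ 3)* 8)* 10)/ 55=0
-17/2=-8.50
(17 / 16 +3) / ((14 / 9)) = 585 / 224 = 2.61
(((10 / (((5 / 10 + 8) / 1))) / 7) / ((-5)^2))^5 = 1024 / 74573551871875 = 0.00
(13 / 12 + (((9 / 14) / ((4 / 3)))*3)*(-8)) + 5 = -461 / 84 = -5.49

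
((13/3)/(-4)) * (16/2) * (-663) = 5746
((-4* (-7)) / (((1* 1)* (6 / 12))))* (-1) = -56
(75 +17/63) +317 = 24713/63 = 392.27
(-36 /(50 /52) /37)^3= -820025856 /791453125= -1.04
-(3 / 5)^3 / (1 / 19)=-513 / 125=-4.10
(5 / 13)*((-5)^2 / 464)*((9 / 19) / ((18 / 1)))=0.00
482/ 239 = 2.02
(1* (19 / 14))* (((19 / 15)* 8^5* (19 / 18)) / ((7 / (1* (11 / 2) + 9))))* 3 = 814739456 / 2205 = 369496.35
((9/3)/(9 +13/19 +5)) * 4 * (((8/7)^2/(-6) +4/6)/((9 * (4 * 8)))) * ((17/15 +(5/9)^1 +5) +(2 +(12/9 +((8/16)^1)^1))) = 197923/14764680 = 0.01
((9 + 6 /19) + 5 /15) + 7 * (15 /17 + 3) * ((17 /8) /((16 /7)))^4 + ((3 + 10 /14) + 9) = 2284860726041 /53552873472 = 42.67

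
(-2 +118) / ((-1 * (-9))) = 116 / 9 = 12.89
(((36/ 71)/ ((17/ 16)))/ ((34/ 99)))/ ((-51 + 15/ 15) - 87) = -28512/ 2811103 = -0.01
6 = 6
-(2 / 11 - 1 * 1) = 9 / 11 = 0.82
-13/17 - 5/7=-176/119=-1.48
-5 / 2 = -2.50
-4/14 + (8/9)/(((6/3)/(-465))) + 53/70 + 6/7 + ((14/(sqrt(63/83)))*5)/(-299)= -43121/210 - 10*sqrt(581)/897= -205.61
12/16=3/4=0.75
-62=-62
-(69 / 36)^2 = -3.67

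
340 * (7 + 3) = 3400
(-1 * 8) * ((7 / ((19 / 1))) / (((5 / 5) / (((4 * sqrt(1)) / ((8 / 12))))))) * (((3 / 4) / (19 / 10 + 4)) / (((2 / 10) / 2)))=-25200 / 1121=-22.48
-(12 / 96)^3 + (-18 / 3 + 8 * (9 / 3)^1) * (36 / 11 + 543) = 55378933 / 5632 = 9832.91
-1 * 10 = -10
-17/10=-1.70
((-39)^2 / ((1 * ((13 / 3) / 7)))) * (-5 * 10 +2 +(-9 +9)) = -117936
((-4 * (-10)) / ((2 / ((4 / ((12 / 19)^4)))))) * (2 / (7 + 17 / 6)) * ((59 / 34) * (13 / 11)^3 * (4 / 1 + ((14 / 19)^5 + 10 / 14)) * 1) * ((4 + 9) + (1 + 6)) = 4694771222375 / 162507114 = 28889.64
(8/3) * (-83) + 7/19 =-220.96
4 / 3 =1.33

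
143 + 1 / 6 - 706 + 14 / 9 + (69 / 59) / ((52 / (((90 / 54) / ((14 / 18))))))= -108476699 / 193284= -561.23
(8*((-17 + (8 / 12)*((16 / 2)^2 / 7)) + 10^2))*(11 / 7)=164648 / 147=1120.05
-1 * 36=-36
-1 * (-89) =89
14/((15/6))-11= -27/5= -5.40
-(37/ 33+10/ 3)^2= -2401/ 121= -19.84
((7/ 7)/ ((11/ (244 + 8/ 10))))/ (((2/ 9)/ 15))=16524/ 11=1502.18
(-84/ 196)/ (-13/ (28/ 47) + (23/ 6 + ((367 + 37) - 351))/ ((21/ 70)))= -108/ 42241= -0.00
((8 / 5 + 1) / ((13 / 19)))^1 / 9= 0.42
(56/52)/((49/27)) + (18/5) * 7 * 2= 23202/455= 50.99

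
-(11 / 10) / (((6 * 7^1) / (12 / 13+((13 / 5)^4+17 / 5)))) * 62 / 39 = -69294269 / 33271875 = -2.08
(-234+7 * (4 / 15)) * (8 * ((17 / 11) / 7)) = -473552 / 1155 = -410.00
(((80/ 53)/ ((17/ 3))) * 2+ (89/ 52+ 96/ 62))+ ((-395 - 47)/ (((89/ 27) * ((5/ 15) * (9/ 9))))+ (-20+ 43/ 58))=-1565955218159/ 3748675372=-417.74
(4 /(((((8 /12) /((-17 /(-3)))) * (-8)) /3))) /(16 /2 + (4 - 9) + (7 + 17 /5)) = -255 /268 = -0.95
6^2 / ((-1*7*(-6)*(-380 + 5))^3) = -1 / 108527343750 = -0.00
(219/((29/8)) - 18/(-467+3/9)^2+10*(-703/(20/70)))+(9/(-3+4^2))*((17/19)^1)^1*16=-172227042000203/7019740000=-24534.68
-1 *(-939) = 939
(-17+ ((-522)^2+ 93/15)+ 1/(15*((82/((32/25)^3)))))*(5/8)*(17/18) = 22255525967389/138375000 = 160834.88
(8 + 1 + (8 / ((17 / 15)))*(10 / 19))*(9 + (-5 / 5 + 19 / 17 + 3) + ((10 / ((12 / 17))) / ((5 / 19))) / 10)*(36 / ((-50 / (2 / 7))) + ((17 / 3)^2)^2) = 357119101093921 / 1556698500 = 229408.01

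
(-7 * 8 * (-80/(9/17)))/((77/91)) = 10000.81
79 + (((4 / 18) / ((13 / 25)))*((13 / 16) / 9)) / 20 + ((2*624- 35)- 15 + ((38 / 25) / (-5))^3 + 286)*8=60500809439833 / 5062500000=11950.78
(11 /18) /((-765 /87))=-0.07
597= 597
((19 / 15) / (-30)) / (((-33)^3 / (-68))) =-646 / 8085825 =-0.00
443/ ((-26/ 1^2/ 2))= -443/ 13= -34.08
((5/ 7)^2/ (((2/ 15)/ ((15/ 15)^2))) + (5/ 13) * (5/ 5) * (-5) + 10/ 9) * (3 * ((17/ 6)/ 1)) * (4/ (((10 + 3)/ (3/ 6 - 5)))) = -587605/ 16562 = -35.48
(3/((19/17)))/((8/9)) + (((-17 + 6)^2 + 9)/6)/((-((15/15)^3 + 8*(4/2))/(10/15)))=50467/23256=2.17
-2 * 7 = -14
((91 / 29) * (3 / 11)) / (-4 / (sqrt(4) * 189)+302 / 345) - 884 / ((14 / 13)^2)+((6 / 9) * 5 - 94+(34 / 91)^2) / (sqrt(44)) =-223651016381 / 293800276 - 1124482 * sqrt(11) / 273273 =-774.88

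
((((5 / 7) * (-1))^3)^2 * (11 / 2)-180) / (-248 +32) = 42181765 / 50824368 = 0.83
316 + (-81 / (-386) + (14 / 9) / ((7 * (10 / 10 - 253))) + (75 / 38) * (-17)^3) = -9380.50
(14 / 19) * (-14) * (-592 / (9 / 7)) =812224 / 171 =4749.85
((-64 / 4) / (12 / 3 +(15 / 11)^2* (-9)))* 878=1699808 / 1541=1103.06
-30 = -30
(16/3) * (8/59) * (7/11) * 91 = 81536/1947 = 41.88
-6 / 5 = -1.20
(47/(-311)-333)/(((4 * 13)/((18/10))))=-7173/622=-11.53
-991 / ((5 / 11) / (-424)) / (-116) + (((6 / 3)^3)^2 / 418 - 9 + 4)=-241647639 / 30305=-7973.85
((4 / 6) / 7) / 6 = 1 / 63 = 0.02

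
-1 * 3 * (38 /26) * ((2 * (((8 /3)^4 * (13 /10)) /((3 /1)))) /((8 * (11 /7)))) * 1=-68096 /4455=-15.29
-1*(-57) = 57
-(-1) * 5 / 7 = 5 / 7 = 0.71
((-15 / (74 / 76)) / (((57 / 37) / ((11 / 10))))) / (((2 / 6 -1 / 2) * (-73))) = -66 / 73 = -0.90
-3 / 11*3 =-0.82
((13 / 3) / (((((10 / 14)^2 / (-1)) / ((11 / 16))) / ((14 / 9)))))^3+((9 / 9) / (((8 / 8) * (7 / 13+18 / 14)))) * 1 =-9787026293365867 / 13069512000000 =-748.84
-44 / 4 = -11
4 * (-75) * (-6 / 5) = 360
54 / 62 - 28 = -841 / 31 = -27.13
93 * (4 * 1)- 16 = 356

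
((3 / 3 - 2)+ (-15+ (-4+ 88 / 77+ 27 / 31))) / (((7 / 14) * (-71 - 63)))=3903 / 14539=0.27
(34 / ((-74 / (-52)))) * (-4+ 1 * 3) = -884 / 37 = -23.89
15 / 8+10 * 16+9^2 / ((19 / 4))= 27197 / 152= 178.93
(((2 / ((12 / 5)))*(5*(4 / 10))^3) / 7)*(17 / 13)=340 / 273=1.25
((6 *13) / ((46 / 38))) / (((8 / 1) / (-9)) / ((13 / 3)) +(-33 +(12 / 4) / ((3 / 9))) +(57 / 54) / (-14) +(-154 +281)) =255528 / 407353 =0.63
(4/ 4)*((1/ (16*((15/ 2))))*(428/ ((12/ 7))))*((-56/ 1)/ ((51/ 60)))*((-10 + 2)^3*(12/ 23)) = 42950656/ 1173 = 36616.08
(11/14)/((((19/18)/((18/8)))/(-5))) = -8.37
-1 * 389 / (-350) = 389 / 350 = 1.11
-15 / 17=-0.88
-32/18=-16/9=-1.78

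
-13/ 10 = -1.30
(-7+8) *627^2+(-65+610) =393674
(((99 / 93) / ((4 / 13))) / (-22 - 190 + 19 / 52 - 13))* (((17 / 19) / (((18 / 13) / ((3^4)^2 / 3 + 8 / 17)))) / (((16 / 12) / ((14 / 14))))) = -898698229 / 55040872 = -16.33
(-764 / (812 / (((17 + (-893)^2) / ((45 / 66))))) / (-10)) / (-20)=-279246011 / 50750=-5502.38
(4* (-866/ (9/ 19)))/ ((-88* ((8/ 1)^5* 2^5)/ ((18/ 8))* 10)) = 8227/ 461373440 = 0.00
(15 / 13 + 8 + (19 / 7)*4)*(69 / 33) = 41883 / 1001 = 41.84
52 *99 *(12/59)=61776/59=1047.05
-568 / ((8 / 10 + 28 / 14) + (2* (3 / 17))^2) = -410380 / 2113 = -194.22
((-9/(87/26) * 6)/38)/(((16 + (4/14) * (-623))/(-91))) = -1183/4959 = -0.24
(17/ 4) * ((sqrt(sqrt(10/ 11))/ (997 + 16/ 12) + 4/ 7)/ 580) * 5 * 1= 0.02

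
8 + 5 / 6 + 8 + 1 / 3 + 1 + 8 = 157 / 6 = 26.17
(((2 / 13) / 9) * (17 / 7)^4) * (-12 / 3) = -2.38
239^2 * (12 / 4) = 171363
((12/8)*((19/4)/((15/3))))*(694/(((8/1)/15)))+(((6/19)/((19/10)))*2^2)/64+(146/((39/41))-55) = 879781535/450528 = 1952.78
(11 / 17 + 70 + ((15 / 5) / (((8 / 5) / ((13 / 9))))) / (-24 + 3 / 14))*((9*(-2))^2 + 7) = 1585973591 / 67932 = 23346.49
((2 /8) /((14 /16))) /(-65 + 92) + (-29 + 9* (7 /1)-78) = -8314 /189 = -43.99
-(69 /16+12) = -261 /16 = -16.31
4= 4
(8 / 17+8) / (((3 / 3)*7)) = 144 / 119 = 1.21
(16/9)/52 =4/117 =0.03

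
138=138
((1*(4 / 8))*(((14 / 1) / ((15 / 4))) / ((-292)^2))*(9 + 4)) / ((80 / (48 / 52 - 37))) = -3283 / 25579200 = -0.00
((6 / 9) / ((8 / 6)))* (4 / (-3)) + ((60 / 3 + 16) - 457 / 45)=1133 / 45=25.18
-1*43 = -43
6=6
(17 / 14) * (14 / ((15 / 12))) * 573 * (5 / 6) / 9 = 6494 / 9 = 721.56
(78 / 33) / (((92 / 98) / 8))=5096 / 253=20.14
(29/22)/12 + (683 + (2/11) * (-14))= 179669/264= 680.56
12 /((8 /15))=22.50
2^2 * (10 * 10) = 400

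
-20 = -20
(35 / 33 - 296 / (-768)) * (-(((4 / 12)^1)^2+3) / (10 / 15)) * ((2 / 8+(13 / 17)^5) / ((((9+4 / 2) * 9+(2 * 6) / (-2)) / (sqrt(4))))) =-1150068703 / 15493479584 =-0.07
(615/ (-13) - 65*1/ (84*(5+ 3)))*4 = -414125/ 2184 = -189.62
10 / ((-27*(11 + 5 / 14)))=-140 / 4293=-0.03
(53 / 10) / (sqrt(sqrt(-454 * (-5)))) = 53 * 2270^(3 / 4) / 22700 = 0.77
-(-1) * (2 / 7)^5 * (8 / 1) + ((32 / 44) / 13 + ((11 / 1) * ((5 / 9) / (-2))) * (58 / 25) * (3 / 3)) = -758987039 / 108153045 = -7.02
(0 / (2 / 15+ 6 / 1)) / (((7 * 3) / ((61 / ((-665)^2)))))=0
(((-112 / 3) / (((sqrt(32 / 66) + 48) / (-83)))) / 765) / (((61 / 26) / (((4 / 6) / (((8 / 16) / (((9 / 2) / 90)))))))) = 2658656 / 1108527075 - 60424*sqrt(33) / 9976743675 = 0.00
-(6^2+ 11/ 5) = -191/ 5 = -38.20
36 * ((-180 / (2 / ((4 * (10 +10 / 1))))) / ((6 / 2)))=-86400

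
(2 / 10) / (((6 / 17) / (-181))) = -3077 / 30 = -102.57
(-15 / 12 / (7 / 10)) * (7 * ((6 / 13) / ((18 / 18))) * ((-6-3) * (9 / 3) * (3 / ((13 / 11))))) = 66825 / 169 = 395.41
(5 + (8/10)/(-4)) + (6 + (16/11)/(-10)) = 586/55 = 10.65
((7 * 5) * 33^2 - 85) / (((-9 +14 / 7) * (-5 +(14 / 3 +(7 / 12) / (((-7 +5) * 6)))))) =1095264 / 77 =14224.21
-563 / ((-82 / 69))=38847 / 82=473.74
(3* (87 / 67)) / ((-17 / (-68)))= 1044 / 67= 15.58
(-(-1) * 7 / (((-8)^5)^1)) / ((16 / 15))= -105 / 524288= -0.00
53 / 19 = 2.79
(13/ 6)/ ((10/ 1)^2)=13/ 600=0.02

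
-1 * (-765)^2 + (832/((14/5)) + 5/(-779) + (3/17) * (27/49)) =-379563722061/648907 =-584927.77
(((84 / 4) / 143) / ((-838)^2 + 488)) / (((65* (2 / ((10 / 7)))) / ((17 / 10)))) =17 / 4354595960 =0.00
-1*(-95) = 95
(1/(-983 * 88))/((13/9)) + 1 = 1.00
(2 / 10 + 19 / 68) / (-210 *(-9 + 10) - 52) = -163 / 89080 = -0.00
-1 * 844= -844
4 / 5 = 0.80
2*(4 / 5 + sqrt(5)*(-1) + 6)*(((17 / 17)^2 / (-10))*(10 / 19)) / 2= -34 / 95 + sqrt(5) / 19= -0.24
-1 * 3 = -3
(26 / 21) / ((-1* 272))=-13 / 2856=-0.00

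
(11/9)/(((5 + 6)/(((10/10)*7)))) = 7/9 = 0.78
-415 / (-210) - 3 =-43 / 42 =-1.02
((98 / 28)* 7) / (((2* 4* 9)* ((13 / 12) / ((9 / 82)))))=147 / 4264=0.03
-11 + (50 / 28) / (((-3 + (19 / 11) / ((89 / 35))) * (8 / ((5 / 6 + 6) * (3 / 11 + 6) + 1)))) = -7745333 / 508928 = -15.22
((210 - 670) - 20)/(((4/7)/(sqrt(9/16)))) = -630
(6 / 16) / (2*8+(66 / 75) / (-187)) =425 / 18128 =0.02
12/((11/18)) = 216/11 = 19.64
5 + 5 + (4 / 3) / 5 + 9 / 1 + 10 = 439 / 15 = 29.27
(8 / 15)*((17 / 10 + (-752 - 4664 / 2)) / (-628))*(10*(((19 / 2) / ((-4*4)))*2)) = -585637 / 18840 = -31.08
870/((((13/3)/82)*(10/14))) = 299628/13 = 23048.31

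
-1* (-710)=710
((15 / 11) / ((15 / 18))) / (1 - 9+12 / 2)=-9 / 11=-0.82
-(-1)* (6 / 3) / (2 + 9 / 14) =28 / 37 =0.76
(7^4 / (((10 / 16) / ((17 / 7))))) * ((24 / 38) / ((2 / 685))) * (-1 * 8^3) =-19632463872 / 19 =-1033287572.21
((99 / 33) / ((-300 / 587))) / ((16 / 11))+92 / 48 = -10171 / 4800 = -2.12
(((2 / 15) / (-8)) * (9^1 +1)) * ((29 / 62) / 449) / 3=-29 / 501084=-0.00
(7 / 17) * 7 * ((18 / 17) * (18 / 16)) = 3.43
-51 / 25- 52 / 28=-682 / 175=-3.90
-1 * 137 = -137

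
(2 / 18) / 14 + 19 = 2395 / 126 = 19.01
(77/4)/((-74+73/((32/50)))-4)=308/577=0.53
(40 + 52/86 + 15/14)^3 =15792469779969/218167208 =72387.00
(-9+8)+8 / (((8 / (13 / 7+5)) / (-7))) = -49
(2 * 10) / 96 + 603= 14477 / 24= 603.21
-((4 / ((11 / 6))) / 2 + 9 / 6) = -57 / 22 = -2.59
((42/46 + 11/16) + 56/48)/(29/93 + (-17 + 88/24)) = -94705/445648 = -0.21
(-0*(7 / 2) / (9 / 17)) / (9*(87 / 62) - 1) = 0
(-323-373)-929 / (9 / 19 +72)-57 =-1054532 / 1377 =-765.82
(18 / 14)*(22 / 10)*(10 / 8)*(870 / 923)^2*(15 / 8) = 280999125 / 47708024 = 5.89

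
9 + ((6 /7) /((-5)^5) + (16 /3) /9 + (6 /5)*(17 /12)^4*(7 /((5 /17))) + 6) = 130.63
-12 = -12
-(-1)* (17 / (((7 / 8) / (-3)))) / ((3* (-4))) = 34 / 7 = 4.86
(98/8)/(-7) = -7/4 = -1.75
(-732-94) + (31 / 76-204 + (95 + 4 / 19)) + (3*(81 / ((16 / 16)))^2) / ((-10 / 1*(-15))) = -1526007 / 1900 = -803.16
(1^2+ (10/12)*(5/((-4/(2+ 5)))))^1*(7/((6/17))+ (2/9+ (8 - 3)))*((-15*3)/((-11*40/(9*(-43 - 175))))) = 2024457/64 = 31632.14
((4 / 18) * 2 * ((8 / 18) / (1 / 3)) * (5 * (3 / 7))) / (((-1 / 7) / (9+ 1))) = -800 / 9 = -88.89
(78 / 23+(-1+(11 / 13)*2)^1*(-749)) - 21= -160308 / 299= -536.15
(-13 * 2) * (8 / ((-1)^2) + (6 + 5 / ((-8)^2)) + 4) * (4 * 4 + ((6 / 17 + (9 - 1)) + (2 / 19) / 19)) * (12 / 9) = -281056126 / 18411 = -15265.66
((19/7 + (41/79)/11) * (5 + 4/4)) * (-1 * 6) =-604728/6083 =-99.41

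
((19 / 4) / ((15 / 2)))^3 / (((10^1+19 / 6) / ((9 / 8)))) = 6859 / 316000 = 0.02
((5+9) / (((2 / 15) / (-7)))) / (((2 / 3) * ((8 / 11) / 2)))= -24255 / 8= -3031.88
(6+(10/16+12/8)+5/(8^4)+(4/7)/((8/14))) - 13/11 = 357943/45056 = 7.94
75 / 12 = 25 / 4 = 6.25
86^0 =1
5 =5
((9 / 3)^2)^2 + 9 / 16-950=-13895 / 16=-868.44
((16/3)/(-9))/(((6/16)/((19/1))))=-2432/81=-30.02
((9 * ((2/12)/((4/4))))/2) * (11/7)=33/28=1.18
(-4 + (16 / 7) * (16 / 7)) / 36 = 0.03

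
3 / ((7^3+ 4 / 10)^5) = 9375 / 14922839767048357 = 0.00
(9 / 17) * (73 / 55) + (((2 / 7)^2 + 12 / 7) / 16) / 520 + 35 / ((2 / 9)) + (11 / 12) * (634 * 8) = 4807.54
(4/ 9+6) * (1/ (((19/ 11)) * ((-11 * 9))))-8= -12370/ 1539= -8.04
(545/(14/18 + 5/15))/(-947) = -981/1894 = -0.52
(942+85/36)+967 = 68809/36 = 1911.36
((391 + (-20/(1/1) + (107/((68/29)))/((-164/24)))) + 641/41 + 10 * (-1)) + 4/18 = 4644259/12546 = 370.18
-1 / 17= -0.06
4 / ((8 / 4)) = 2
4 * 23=92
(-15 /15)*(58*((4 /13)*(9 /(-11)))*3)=6264 /143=43.80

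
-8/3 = -2.67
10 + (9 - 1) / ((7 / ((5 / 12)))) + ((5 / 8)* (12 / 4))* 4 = 755 / 42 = 17.98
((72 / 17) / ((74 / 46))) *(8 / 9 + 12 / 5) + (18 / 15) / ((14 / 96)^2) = 271072 / 4165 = 65.08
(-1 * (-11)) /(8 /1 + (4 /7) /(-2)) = 77 /54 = 1.43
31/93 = 1/3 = 0.33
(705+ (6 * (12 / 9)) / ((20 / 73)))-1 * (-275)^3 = 103988046 / 5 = 20797609.20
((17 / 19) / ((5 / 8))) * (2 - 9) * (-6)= 5712 / 95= 60.13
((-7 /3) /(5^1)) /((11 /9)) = -21 /55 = -0.38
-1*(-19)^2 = -361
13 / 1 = 13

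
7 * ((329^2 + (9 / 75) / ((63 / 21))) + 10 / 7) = 18942432 / 25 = 757697.28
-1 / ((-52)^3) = 1 / 140608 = 0.00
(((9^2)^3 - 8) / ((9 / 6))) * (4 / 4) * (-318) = -112663796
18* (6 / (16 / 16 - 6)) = -108 / 5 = -21.60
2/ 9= 0.22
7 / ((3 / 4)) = 28 / 3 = 9.33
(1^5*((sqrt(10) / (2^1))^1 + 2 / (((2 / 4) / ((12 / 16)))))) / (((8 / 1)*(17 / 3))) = 3*sqrt(10) / 272 + 9 / 136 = 0.10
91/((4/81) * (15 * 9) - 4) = 273/8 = 34.12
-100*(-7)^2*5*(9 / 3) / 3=-24500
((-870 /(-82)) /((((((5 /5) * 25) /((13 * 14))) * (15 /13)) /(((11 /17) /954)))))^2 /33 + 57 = 11813509040004614 /207254317426875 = 57.00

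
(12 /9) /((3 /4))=16 /9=1.78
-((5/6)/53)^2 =-25/101124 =-0.00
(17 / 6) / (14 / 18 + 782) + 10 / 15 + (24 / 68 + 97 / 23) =86614693 / 16527570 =5.24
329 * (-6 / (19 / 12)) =-23688 / 19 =-1246.74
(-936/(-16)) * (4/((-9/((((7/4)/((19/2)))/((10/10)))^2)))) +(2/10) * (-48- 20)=-52281/3610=-14.48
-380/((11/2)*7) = -760/77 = -9.87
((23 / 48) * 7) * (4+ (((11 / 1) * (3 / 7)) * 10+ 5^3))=9453 / 16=590.81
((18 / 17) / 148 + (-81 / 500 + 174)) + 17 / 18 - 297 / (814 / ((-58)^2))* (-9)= 11221.44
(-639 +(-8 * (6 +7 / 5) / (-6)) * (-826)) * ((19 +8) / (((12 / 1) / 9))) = -3559491 / 20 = -177974.55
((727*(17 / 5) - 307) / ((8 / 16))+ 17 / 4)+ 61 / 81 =7022057 / 1620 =4334.60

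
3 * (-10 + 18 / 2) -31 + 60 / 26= -412 / 13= -31.69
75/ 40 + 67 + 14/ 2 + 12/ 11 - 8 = 6069/ 88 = 68.97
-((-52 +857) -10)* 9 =-7155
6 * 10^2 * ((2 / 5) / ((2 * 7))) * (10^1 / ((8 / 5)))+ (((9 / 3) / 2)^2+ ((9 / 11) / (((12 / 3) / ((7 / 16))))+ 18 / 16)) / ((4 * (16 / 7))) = 33911511 / 315392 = 107.52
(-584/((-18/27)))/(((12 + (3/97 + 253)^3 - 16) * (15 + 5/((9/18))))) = 66625129/30803118188525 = 0.00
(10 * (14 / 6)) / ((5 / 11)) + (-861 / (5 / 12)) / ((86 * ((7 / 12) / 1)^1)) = 6542 / 645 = 10.14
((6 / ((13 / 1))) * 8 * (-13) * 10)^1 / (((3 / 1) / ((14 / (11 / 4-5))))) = 8960 / 9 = 995.56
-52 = -52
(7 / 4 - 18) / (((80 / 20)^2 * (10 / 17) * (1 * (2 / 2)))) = -221 / 128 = -1.73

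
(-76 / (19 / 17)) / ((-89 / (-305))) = -20740 / 89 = -233.03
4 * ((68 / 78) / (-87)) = -136 / 3393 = -0.04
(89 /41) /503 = 89 /20623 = 0.00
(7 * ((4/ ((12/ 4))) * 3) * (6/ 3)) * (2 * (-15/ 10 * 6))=-1008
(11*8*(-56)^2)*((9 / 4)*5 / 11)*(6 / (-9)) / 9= -62720 / 3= -20906.67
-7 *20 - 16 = -156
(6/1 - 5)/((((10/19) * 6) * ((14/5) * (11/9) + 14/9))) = 57/896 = 0.06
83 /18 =4.61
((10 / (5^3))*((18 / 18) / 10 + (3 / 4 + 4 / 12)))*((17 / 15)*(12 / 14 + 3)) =3621 / 8750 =0.41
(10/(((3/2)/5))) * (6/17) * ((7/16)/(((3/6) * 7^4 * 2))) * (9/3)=75/11662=0.01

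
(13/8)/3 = 0.54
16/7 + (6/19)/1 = 346/133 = 2.60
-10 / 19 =-0.53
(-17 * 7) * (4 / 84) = -17 / 3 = -5.67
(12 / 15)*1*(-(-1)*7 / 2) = 14 / 5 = 2.80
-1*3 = -3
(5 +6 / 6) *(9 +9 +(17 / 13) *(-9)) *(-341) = -165726 / 13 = -12748.15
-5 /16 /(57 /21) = -35 /304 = -0.12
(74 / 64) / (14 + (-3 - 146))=-37 / 4320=-0.01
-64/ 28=-16/ 7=-2.29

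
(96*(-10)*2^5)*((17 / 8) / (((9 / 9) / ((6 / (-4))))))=97920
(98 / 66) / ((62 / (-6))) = -49 / 341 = -0.14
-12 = -12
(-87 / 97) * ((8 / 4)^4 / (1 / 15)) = -20880 / 97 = -215.26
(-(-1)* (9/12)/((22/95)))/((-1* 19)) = -15/88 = -0.17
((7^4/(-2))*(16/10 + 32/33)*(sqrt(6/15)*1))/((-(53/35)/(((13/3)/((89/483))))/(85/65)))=184003036*sqrt(10)/14685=39623.34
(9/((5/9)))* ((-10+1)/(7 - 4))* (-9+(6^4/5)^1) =-303993/25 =-12159.72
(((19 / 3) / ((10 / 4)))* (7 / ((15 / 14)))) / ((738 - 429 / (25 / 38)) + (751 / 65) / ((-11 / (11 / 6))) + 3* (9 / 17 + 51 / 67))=110282536 / 585465513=0.19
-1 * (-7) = 7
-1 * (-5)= 5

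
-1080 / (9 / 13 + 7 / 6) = -16848 / 29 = -580.97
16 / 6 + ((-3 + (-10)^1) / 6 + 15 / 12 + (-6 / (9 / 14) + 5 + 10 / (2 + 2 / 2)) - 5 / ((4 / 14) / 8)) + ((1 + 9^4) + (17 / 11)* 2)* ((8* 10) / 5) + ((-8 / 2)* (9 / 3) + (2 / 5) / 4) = 23075867 / 220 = 104890.30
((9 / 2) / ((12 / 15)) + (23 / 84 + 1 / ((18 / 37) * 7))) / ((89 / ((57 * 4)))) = 15.86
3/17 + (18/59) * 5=1707/1003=1.70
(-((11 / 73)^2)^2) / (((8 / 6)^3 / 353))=-139543371 / 1817487424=-0.08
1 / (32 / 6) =3 / 16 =0.19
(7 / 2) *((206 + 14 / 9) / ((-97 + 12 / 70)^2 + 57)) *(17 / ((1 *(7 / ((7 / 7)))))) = 9725275 / 51998157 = 0.19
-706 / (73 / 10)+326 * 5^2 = 587890 / 73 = 8053.29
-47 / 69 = -0.68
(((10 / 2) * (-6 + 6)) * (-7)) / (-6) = 0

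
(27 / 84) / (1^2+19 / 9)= 81 / 784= 0.10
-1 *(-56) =56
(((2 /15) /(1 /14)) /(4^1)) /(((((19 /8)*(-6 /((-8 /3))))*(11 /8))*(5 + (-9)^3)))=-448 /5106915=-0.00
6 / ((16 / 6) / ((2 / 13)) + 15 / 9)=6 / 19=0.32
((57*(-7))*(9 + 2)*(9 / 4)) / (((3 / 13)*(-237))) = 57057 / 316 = 180.56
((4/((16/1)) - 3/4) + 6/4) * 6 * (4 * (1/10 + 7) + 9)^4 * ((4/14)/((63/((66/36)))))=26902281142/275625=97604.65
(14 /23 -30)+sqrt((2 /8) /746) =-676 /23+sqrt(746) /1492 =-29.37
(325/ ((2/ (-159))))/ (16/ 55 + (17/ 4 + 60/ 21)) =-39789750/ 11393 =-3492.47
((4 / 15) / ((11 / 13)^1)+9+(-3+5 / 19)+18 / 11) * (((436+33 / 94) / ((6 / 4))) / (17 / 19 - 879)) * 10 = -1056310801 / 38815326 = -27.21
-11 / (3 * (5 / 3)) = -2.20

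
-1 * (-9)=9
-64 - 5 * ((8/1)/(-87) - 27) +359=37450/87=430.46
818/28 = 409/14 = 29.21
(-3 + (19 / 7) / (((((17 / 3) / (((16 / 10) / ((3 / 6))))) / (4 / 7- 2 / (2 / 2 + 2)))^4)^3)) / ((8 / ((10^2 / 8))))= -41344989262429618997169191034360581 / 8820264375984990059237926093750000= -4.69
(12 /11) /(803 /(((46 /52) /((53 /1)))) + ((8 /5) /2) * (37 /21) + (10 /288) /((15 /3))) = 1391040 /61348051127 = 0.00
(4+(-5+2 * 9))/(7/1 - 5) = 17/2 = 8.50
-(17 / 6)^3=-4913 / 216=-22.75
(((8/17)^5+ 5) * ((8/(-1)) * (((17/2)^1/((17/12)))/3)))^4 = 169565766763433644475478604578816/4064231406647572522401601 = 41721484.29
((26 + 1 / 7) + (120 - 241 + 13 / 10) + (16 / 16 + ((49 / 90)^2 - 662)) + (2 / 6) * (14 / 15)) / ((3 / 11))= -470238373 / 170100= -2764.48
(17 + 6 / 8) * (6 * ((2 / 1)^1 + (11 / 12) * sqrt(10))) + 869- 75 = 781 * sqrt(10) / 8 + 1007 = 1315.72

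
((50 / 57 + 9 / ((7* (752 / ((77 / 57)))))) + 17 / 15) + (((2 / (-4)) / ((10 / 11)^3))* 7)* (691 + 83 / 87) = -20022244709 / 6215280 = -3221.45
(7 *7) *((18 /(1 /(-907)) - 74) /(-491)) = 803600 /491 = 1636.66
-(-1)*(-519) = -519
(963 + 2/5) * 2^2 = 19268/5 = 3853.60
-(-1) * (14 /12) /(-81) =-7 /486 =-0.01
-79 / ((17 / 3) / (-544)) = 7584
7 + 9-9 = 7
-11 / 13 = -0.85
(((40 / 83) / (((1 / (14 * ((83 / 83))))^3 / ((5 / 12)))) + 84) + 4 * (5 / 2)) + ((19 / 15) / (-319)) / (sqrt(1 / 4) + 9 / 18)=85388331 / 132385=645.00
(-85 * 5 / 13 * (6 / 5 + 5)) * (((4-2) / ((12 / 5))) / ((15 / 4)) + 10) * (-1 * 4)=969680 / 117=8287.86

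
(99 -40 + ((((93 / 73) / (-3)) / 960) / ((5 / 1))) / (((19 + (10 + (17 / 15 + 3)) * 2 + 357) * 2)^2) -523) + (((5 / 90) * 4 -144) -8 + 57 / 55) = -209111964222862291 / 340162480373760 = -614.74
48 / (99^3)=16 / 323433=0.00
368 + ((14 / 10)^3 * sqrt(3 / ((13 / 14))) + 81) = 343 * sqrt(546) / 1625 + 449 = 453.93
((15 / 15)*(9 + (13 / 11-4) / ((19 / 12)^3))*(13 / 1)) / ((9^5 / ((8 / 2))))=0.01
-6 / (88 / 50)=-75 / 22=-3.41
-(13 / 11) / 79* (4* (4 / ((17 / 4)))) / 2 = -0.03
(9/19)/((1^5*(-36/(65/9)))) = -0.10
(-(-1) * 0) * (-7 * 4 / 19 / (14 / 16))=0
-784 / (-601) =784 / 601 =1.30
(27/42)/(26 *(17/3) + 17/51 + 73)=27/9268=0.00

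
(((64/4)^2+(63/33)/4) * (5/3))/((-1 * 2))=-56425/264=-213.73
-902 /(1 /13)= -11726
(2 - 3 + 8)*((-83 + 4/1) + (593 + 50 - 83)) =3367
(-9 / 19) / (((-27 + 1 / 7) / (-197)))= -12411 / 3572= -3.47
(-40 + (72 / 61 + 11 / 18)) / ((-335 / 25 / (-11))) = -2307415 / 73566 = -31.37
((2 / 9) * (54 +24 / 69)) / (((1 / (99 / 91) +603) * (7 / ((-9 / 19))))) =-61875 / 45722873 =-0.00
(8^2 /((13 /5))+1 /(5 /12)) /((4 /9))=3951 /65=60.78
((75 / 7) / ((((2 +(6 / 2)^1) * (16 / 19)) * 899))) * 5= 1425 / 100688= 0.01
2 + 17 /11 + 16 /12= 4.88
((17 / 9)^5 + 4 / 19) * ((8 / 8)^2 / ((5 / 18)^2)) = 108853916 / 346275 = 314.36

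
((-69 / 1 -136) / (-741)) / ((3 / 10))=2050 / 2223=0.92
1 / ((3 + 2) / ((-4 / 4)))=-1 / 5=-0.20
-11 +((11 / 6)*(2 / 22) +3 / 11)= -697 / 66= -10.56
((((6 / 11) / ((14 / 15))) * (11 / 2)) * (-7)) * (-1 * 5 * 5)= 1125 / 2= 562.50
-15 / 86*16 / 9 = -40 / 129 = -0.31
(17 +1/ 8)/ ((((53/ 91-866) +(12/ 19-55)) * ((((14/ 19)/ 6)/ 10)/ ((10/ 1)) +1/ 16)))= -0.29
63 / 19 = 3.32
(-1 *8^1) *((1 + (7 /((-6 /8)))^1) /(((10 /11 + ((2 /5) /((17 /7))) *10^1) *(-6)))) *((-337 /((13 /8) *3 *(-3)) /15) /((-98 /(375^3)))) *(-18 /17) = -579218750000 /152243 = -3804567.37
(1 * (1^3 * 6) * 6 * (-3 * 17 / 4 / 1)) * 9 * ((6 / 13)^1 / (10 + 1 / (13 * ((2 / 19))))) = -177.68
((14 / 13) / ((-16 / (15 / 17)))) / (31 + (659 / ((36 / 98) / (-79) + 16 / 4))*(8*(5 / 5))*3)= -811965 / 54545612888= -0.00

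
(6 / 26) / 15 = 1 / 65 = 0.02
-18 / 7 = -2.57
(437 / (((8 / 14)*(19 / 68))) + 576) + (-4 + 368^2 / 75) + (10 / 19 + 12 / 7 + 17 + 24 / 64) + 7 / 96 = 546293973 / 106400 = 5134.34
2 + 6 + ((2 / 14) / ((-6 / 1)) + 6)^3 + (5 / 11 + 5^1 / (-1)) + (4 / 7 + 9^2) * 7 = 642107833 / 814968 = 787.89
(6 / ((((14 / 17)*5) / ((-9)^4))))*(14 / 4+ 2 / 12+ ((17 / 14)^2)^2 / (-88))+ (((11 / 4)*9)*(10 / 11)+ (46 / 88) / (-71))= 58538164231583 / 1680162176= 34840.78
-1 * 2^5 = -32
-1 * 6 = -6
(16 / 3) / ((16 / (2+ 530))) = 532 / 3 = 177.33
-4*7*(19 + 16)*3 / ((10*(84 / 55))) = -385 / 2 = -192.50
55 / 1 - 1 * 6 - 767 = -718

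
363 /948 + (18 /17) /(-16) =3403 /10744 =0.32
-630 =-630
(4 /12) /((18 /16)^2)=64 /243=0.26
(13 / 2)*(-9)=-117 / 2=-58.50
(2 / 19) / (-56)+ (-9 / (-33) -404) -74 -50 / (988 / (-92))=-35989523 / 76076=-473.07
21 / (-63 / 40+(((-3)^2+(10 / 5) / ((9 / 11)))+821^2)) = 7560 / 242658313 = 0.00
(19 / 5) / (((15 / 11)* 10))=209 / 750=0.28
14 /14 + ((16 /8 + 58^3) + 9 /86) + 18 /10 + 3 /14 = 293651264 /1505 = 195117.12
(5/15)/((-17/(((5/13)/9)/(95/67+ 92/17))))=-335/2730429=-0.00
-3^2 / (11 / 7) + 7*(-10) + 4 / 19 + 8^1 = -14111 / 209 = -67.52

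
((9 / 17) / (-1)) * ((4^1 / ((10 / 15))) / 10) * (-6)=162 / 85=1.91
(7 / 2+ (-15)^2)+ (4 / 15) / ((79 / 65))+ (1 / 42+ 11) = 132578 / 553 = 239.74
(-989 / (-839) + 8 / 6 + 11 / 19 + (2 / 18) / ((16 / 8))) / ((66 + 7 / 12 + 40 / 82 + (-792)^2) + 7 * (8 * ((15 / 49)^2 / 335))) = 1701434415170 / 339209222259969741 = 0.00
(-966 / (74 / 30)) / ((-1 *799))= 14490 / 29563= 0.49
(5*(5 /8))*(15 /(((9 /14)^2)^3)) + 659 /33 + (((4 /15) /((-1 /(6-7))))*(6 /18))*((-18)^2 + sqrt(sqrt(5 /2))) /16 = 2^(3 /4)*5^(1 /4) /360 + 6682799008 /9743085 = 685.91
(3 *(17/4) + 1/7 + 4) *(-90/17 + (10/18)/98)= -37506535/419832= -89.34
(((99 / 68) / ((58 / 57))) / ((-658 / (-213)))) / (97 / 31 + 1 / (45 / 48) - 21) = -558910935 / 20278517728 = -0.03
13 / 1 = 13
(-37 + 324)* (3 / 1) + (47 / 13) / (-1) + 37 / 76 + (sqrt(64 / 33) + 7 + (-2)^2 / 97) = 8* sqrt(33) / 33 + 82889773 / 95836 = 866.31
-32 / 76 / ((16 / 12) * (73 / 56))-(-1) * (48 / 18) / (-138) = -75100 / 287109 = -0.26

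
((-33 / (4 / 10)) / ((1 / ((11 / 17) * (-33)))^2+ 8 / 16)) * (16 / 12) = -28989180 / 132347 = -219.04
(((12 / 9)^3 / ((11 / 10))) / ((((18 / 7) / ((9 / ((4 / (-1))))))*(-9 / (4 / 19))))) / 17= 0.00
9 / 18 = 1 / 2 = 0.50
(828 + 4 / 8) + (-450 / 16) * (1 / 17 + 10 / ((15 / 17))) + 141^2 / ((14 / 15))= 20762327 / 952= 21809.17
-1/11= -0.09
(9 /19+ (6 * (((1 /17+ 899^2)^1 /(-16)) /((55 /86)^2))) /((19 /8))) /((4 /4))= -27713613069 /88825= -312002.40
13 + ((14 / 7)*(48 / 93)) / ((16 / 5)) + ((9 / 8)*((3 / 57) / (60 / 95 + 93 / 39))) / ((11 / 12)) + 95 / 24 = 105493687 / 6097080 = 17.30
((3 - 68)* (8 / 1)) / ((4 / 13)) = -1690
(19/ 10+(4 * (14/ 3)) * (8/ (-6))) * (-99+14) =35173/ 18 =1954.06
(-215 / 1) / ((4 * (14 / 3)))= -645 / 56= -11.52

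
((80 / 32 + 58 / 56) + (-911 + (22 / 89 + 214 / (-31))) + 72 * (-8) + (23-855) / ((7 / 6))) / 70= -170206487 / 5407640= -31.48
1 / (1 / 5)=5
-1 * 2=-2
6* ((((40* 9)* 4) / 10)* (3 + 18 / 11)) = 4005.82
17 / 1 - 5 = 12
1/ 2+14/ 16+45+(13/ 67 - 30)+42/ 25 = 244537/ 13400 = 18.25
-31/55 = -0.56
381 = 381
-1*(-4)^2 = -16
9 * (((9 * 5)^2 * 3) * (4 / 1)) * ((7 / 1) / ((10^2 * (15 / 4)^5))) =64512 / 3125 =20.64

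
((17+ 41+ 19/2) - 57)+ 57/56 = 645/56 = 11.52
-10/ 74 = -5/ 37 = -0.14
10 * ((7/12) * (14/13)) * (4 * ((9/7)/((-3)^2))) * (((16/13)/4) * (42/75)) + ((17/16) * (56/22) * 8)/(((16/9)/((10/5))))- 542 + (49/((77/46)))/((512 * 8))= -29526991801/57108480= -517.03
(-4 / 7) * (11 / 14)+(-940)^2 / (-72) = -5412248 / 441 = -12272.67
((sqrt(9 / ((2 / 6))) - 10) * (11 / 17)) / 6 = -55 / 51+11 * sqrt(3) / 34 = -0.52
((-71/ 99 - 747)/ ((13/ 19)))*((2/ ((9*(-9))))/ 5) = 2812912/ 521235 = 5.40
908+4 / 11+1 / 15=908.43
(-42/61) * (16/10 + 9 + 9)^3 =-39530064/7625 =-5184.27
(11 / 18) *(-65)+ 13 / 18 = -39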